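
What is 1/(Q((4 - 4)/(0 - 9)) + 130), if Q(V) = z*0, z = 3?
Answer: 1/130 ≈ 0.0076923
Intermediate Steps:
Q(V) = 0 (Q(V) = 3*0 = 0)
1/(Q((4 - 4)/(0 - 9)) + 130) = 1/(0 + 130) = 1/130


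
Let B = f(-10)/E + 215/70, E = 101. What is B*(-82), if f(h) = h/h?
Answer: -178637/707 ≈ -252.67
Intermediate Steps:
f(h) = 1
B = 4357/1414 (B = 1/101 + 215/70 = 1*(1/101) + 215*(1/70) = 1/101 + 43/14 = 4357/1414 ≈ 3.0813)
B*(-82) = (4357/1414)*(-82) = -178637/707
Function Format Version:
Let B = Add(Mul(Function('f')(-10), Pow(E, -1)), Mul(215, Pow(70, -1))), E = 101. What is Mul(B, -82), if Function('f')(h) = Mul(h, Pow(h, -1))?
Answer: Rational(-178637, 707) ≈ -252.67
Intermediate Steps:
Function('f')(h) = 1
B = Rational(4357, 1414) (B = Add(Mul(1, Pow(101, -1)), Mul(215, Pow(70, -1))) = Add(Mul(1, Rational(1, 101)), Mul(215, Rational(1, 70))) = Add(Rational(1, 101), Rational(43, 14)) = Rational(4357, 1414) ≈ 3.0813)
Mul(B, -82) = Mul(Rational(4357, 1414), -82) = Rational(-178637, 707)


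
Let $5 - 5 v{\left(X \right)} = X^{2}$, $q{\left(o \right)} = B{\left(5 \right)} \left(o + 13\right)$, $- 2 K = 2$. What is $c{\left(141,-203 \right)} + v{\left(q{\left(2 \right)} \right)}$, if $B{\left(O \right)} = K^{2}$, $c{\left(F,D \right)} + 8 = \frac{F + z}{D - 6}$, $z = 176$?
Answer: $- \frac{11185}{209} \approx -53.517$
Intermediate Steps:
$K = -1$ ($K = \left(- \frac{1}{2}\right) 2 = -1$)
$c{\left(F,D \right)} = -8 + \frac{176 + F}{-6 + D}$ ($c{\left(F,D \right)} = -8 + \frac{F + 176}{D - 6} = -8 + \frac{176 + F}{-6 + D}$)
$B{\left(O \right)} = 1$ ($B{\left(O \right)} = \left(-1\right)^{2} = 1$)
$q{\left(o \right)} = 13 + o$ ($q{\left(o \right)} = 1 \left(o + 13\right) = 1 \left(13 + o\right) = 13 + o$)
$v{\left(X \right)} = 1 - \frac{X^{2}}{5}$
$c{\left(141,-203 \right)} + v{\left(q{\left(2 \right)} \right)} = \frac{224 + 141 - -1624}{-6 - 203} + \left(1 - \frac{\left(13 + 2\right)^{2}}{5}\right) = \frac{224 + 141 + 1624}{-209} + \left(1 - \frac{15^{2}}{5}\right) = \left(- \frac{1}{209}\right) 1989 + \left(1 - 45\right) = - \frac{1989}{209} + \left(1 - 45\right) = - \frac{1989}{209} - 44 = - \frac{11185}{209}$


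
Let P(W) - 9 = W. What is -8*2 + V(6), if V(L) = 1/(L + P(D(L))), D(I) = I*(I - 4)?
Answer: -431/27 ≈ -15.963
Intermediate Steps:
D(I) = I*(-4 + I)
P(W) = 9 + W
V(L) = 1/(9 + L + L*(-4 + L)) (V(L) = 1/(L + (9 + L*(-4 + L))) = 1/(9 + L + L*(-4 + L)))
-8*2 + V(6) = -8*2 + 1/(9 + 6 + 6*(-4 + 6)) = -16 + 1/(9 + 6 + 6*2) = -16 + 1/(9 + 6 + 12) = -16 + 1/27 = -431/27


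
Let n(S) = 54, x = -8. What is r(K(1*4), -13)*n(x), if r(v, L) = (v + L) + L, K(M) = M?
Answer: -1188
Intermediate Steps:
r(v, L) = v + 2*L (r(v, L) = (L + v) + L = v + 2*L)
r(K(1*4), -13)*n(x) = (1*4 + 2*(-13))*54 = (4 - 26)*54 = -22*54 = -1188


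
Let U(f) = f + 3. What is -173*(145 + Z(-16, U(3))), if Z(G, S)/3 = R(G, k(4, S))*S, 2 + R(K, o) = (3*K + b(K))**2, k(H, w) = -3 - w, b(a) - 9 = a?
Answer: -9438707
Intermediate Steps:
b(a) = 9 + a
U(f) = 3 + f
R(K, o) = -2 + (9 + 4*K)**2 (R(K, o) = -2 + (3*K + (9 + K))**2 = -2 + (9 + 4*K)**2)
Z(G, S) = 3*S*(-2 + (9 + 4*G)**2) (Z(G, S) = 3*((-2 + (9 + 4*G)**2)*S) = 3*(S*(-2 + (9 + 4*G)**2)) = 3*S*(-2 + (9 + 4*G)**2))
-173*(145 + Z(-16, U(3))) = -173*(145 + 3*(3 + 3)*(-2 + (9 + 4*(-16))**2)) = -173*(145 + 3*6*(-2 + (9 - 64)**2)) = -173*(145 + 3*6*(-2 + (-55)**2)) = -173*(145 + 3*6*(-2 + 3025)) = -173*(145 + 3*6*3023) = -173*(145 + 54414) = -173*54559 = -9438707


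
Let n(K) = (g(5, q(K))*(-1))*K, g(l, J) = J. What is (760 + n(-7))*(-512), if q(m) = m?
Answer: -364032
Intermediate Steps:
n(K) = -K² (n(K) = (K*(-1))*K = (-K)*K = -K²)
(760 + n(-7))*(-512) = (760 - 1*(-7)²)*(-512) = (760 - 1*49)*(-512) = (760 - 49)*(-512) = 711*(-512) = -364032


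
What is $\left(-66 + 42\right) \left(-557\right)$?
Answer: $13368$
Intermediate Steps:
$\left(-66 + 42\right) \left(-557\right) = \left(-24\right) \left(-557\right) = 13368$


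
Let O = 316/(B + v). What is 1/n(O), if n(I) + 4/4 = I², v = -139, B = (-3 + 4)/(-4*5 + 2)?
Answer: 6265009/26088335 ≈ 0.24015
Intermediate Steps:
B = -1/18 (B = 1/(-20 + 2) = 1/(-18) = -1/18*1 = -1/18 ≈ -0.055556)
O = -5688/2503 (O = 316/(-1/18 - 139) = 316/(-2503/18) = 316*(-18/2503) = -5688/2503 ≈ -2.2725)
n(I) = -1 + I²
1/n(O) = 1/(-1 + (-5688/2503)²) = 1/(-1 + 32353344/6265009) = 1/(26088335/6265009) = 6265009/26088335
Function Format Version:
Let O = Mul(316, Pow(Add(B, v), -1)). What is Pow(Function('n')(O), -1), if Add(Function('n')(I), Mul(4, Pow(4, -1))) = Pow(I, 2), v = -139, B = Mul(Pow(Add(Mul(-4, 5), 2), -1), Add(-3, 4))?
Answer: Rational(6265009, 26088335) ≈ 0.24015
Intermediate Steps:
B = Rational(-1, 18) (B = Mul(Pow(Add(-20, 2), -1), 1) = Mul(Pow(-18, -1), 1) = Mul(Rational(-1, 18), 1) = Rational(-1, 18) ≈ -0.055556)
O = Rational(-5688, 2503) (O = Mul(316, Pow(Add(Rational(-1, 18), -139), -1)) = Mul(316, Pow(Rational(-2503, 18), -1)) = Mul(316, Rational(-18, 2503)) = Rational(-5688, 2503) ≈ -2.2725)
Function('n')(I) = Add(-1, Pow(I, 2))
Pow(Function('n')(O), -1) = Pow(Add(-1, Pow(Rational(-5688, 2503), 2)), -1) = Pow(Add(-1, Rational(32353344, 6265009)), -1) = Pow(Rational(26088335, 6265009), -1) = Rational(6265009, 26088335)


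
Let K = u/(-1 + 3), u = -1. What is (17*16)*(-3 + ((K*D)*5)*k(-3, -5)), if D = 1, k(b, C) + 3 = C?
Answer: 4624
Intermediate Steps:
k(b, C) = -3 + C
K = -½ (K = -1/(-1 + 3) = -1/2 = -1*½ = -½ ≈ -0.50000)
(17*16)*(-3 + ((K*D)*5)*k(-3, -5)) = (17*16)*(-3 + (-½*1*5)*(-3 - 5)) = 272*(-3 - ½*5*(-8)) = 272*(-3 - 5/2*(-8)) = 272*(-3 + 20) = 272*17 = 4624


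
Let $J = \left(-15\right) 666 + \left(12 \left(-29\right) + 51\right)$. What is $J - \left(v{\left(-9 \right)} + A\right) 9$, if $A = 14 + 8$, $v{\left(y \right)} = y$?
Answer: $-10404$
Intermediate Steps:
$A = 22$
$J = -10287$ ($J = -9990 + \left(-348 + 51\right) = -9990 - 297 = -10287$)
$J - \left(v{\left(-9 \right)} + A\right) 9 = -10287 - \left(-9 + 22\right) 9 = -10287 - 13 \cdot 9 = -10287 - 117 = -10404$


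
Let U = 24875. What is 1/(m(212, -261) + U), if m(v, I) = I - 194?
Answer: 1/24420 ≈ 4.0950e-5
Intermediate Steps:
m(v, I) = -194 + I
1/(m(212, -261) + U) = 1/((-194 - 261) + 24875) = 1/(-455 + 24875) = 1/24420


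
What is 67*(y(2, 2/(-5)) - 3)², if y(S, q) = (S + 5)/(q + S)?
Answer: 8107/64 ≈ 126.67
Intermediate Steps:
y(S, q) = (5 + S)/(S + q)
67*(y(2, 2/(-5)) - 3)² = 67*((5 + 2)/(2 + 2/(-5)) - 3)² = 67*(7/(2 + 2*(-⅕)) - 3)² = 67*(7/(2 - ⅖) - 3)² = 67*(7/(8/5) - 3)² = 67*((5/8)*7 - 3)² = 67*(35/8 - 3)² = 67*(11/8)² = 67*(121/64) = 8107/64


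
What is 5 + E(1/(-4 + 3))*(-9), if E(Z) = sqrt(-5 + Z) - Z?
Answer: -4 - 9*I*sqrt(6) ≈ -4.0 - 22.045*I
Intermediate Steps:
5 + E(1/(-4 + 3))*(-9) = 5 + (sqrt(-5 + 1/(-4 + 3)) - 1/(-4 + 3))*(-9) = 5 + (sqrt(-5 + 1/(-1)) - 1/(-1))*(-9) = 5 + (sqrt(-5 - 1) - 1*(-1))*(-9) = 5 + (sqrt(-6) + 1)*(-9) = 5 + (I*sqrt(6) + 1)*(-9) = 5 + (1 + I*sqrt(6))*(-9) = 5 + (-9 - 9*I*sqrt(6)) = -4 - 9*I*sqrt(6)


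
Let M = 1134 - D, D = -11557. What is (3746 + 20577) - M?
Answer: 11632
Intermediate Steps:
M = 12691 (M = 1134 - 1*(-11557) = 1134 + 11557 = 12691)
(3746 + 20577) - M = (3746 + 20577) - 1*12691 = 24323 - 12691 = 11632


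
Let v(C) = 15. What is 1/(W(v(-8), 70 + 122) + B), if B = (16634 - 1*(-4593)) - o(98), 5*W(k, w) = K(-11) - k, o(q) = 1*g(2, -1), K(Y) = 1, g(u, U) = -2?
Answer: 5/106131 ≈ 4.7112e-5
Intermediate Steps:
o(q) = -2 (o(q) = 1*(-2) = -2)
W(k, w) = ⅕ - k/5 (W(k, w) = (1 - k)/5 = ⅕ - k/5)
B = 21229 (B = (16634 - 1*(-4593)) - 1*(-2) = (16634 + 4593) + 2 = 21227 + 2 = 21229)
1/(W(v(-8), 70 + 122) + B) = 1/((⅕ - ⅕*15) + 21229) = 1/((⅕ - 3) + 21229) = 1/(-14/5 + 21229) = 1/(106131/5) = 5/106131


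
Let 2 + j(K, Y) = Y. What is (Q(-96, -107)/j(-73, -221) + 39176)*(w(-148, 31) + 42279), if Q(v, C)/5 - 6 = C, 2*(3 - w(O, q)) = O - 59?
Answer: 740623288563/446 ≈ 1.6606e+9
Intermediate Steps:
w(O, q) = 65/2 - O/2 (w(O, q) = 3 - (O - 59)/2 = 3 - (-59 + O)/2 = 3 + (59/2 - O/2) = 65/2 - O/2)
Q(v, C) = 30 + 5*C
j(K, Y) = -2 + Y
(Q(-96, -107)/j(-73, -221) + 39176)*(w(-148, 31) + 42279) = ((30 + 5*(-107))/(-2 - 221) + 39176)*((65/2 - ½*(-148)) + 42279) = ((30 - 535)/(-223) + 39176)*((65/2 + 74) + 42279) = (-505*(-1/223) + 39176)*(213/2 + 42279) = (505/223 + 39176)*(84771/2) = (8736753/223)*(84771/2) = 740623288563/446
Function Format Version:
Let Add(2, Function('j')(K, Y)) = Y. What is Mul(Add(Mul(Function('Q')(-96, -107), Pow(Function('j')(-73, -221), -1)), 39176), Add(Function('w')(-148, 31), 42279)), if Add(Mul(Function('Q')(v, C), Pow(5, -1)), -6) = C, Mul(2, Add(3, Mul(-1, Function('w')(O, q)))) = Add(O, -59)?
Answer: Rational(740623288563, 446) ≈ 1.6606e+9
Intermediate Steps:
Function('w')(O, q) = Add(Rational(65, 2), Mul(Rational(-1, 2), O)) (Function('w')(O, q) = Add(3, Mul(Rational(-1, 2), Add(O, -59))) = Add(3, Mul(Rational(-1, 2), Add(-59, O))) = Add(3, Add(Rational(59, 2), Mul(Rational(-1, 2), O))) = Add(Rational(65, 2), Mul(Rational(-1, 2), O)))
Function('Q')(v, C) = Add(30, Mul(5, C))
Function('j')(K, Y) = Add(-2, Y)
Mul(Add(Mul(Function('Q')(-96, -107), Pow(Function('j')(-73, -221), -1)), 39176), Add(Function('w')(-148, 31), 42279)) = Mul(Add(Mul(Add(30, Mul(5, -107)), Pow(Add(-2, -221), -1)), 39176), Add(Add(Rational(65, 2), Mul(Rational(-1, 2), -148)), 42279)) = Mul(Add(Mul(Add(30, -535), Pow(-223, -1)), 39176), Add(Add(Rational(65, 2), 74), 42279)) = Mul(Add(Mul(-505, Rational(-1, 223)), 39176), Add(Rational(213, 2), 42279)) = Mul(Add(Rational(505, 223), 39176), Rational(84771, 2)) = Mul(Rational(8736753, 223), Rational(84771, 2)) = Rational(740623288563, 446)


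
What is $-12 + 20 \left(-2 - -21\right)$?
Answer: $368$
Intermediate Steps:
$-12 + 20 \left(-2 - -21\right) = -12 + 20 \left(-2 + 21\right) = -12 + 20 \cdot 19 = -12 + 380 = 368$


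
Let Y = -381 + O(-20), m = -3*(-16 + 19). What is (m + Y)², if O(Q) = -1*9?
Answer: 159201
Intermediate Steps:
m = -9 (m = -3*3 = -9)
O(Q) = -9
Y = -390 (Y = -381 - 9 = -390)
(m + Y)² = (-9 - 390)² = (-399)² = 159201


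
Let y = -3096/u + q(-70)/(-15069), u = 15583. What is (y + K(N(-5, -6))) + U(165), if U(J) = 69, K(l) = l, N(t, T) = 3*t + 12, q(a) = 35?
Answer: 15450935953/234820227 ≈ 65.799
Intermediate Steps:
N(t, T) = 12 + 3*t
y = -47199029/234820227 (y = -3096/15583 + 35/(-15069) = -3096*1/15583 + 35*(-1/15069) = -3096/15583 - 35/15069 = -47199029/234820227 ≈ -0.20100)
(y + K(N(-5, -6))) + U(165) = (-47199029/234820227 + (12 + 3*(-5))) + 69 = (-47199029/234820227 + (12 - 15)) + 69 = (-47199029/234820227 - 3) + 69 = -751659710/234820227 + 69 = 15450935953/234820227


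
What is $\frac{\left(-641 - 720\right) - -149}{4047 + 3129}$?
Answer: $- \frac{101}{598} \approx -0.1689$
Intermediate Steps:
$\frac{\left(-641 - 720\right) - -149}{4047 + 3129} = \frac{\left(-641 - 720\right) + \left(-31 + 180\right)}{7176} = \left(-1361 + 149\right) \frac{1}{7176} = \left(-1212\right) \frac{1}{7176} = - \frac{101}{598}$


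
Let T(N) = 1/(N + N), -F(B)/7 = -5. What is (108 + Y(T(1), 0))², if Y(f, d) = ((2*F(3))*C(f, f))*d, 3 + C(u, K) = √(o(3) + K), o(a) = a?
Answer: 11664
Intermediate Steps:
F(B) = 35 (F(B) = -7*(-5) = 35)
T(N) = 1/(2*N)
C(u, K) = -3 + √(3 + K)
Y(f, d) = d*(-210 + 70*√(3 + f)) (Y(f, d) = ((2*35)*(-3 + √(3 + f)))*d = (70*(-3 + √(3 + f)))*d = (-210 + 70*√(3 + f))*d = d*(-210 + 70*√(3 + f)))
(108 + Y(T(1), 0))² = (108 + 70*0*(-3 + √(3 + (½)/1)))² = (108 + 70*0*(-3 + √(3 + (½)*1)))² = (108 + 70*0*(-3 + √(3 + ½)))² = (108 + 70*0*(-3 + √(7/2)))² = (108 + 70*0*(-3 + √14/2))² = (108 + 0)² = 108² = 11664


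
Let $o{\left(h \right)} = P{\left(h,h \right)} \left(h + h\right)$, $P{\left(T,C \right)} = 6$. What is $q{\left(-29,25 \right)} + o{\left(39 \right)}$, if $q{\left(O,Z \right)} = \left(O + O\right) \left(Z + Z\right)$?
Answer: $-2432$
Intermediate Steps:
$q{\left(O,Z \right)} = 4 O Z$ ($q{\left(O,Z \right)} = 2 O 2 Z = 4 O Z$)
$o{\left(h \right)} = 12 h$ ($o{\left(h \right)} = 6 \left(h + h\right) = 6 \cdot 2 h = 12 h$)
$q{\left(-29,25 \right)} + o{\left(39 \right)} = 4 \left(-29\right) 25 + 12 \cdot 39 = -2900 + 468 = -2432$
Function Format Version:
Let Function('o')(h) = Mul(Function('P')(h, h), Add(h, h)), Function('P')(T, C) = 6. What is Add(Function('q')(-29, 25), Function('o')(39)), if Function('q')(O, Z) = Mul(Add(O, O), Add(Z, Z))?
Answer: -2432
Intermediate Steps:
Function('q')(O, Z) = Mul(4, O, Z) (Function('q')(O, Z) = Mul(Mul(2, O), Mul(2, Z)) = Mul(4, O, Z))
Function('o')(h) = Mul(12, h) (Function('o')(h) = Mul(6, Add(h, h)) = Mul(6, Mul(2, h)) = Mul(12, h))
Add(Function('q')(-29, 25), Function('o')(39)) = Add(Mul(4, -29, 25), Mul(12, 39)) = Add(-2900, 468) = -2432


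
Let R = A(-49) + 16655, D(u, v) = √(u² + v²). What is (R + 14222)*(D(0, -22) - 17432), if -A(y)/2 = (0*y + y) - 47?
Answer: -540911290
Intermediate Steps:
A(y) = 94 - 2*y (A(y) = -2*((0*y + y) - 47) = -2*((0 + y) - 47) = -2*(y - 47) = -2*(-47 + y) = 94 - 2*y)
R = 16847 (R = (94 - 2*(-49)) + 16655 = (94 + 98) + 16655 = 192 + 16655 = 16847)
(R + 14222)*(D(0, -22) - 17432) = (16847 + 14222)*(√(0² + (-22)²) - 17432) = 31069*(√(0 + 484) - 17432) = 31069*(√484 - 17432) = 31069*(22 - 17432) = 31069*(-17410) = -540911290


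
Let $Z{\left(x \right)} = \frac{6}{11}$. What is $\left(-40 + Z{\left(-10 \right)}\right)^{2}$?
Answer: $\frac{188356}{121} \approx 1556.7$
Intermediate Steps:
$Z{\left(x \right)} = \frac{6}{11}$ ($Z{\left(x \right)} = 6 \cdot \frac{1}{11} = \frac{6}{11}$)
$\left(-40 + Z{\left(-10 \right)}\right)^{2} = \left(-40 + \frac{6}{11}\right)^{2} = \left(- \frac{434}{11}\right)^{2} = \frac{188356}{121}$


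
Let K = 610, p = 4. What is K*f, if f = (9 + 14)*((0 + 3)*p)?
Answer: 168360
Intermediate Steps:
f = 276 (f = (9 + 14)*((0 + 3)*4) = 23*(3*4) = 23*12 = 276)
K*f = 610*276 = 168360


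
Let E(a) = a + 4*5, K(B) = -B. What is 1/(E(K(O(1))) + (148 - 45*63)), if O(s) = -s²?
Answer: -1/2666 ≈ -0.00037509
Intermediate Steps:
E(a) = 20 + a (E(a) = a + 20 = 20 + a)
1/(E(K(O(1))) + (148 - 45*63)) = 1/((20 - (-1)*1²) + (148 - 45*63)) = 1/((20 - (-1)) + (148 - 2835)) = 1/((20 - 1*(-1)) - 2687) = 1/((20 + 1) - 2687) = 1/(21 - 2687) = 1/(-2666) = -1/2666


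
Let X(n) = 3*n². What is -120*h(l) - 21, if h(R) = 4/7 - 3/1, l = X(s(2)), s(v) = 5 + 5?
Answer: 1893/7 ≈ 270.43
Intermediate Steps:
s(v) = 10
l = 300 (l = 3*10² = 3*100 = 300)
h(R) = -17/7 (h(R) = 4*(⅐) - 3*1 = 4/7 - 3 = -17/7)
-120*h(l) - 21 = -120*(-17/7) - 21 = 2040/7 - 21 = 1893/7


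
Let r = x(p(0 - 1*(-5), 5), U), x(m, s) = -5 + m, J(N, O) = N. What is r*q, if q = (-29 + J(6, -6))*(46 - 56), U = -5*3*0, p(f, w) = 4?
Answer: -230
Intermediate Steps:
U = 0 (U = -15*0 = 0)
q = 230 (q = (-29 + 6)*(46 - 56) = -23*(-10) = 230)
r = -1 (r = -5 + 4 = -1)
r*q = -1*230 = -230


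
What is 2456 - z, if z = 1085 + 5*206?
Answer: 341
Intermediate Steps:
z = 2115 (z = 1085 + 1030 = 2115)
2456 - z = 2456 - 1*2115 = 2456 - 2115 = 341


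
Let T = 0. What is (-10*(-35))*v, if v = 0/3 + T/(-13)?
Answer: 0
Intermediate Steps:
v = 0 (v = 0/3 + 0/(-13) = 0*(1/3) + 0*(-1/13) = 0 + 0 = 0)
(-10*(-35))*v = -10*(-35)*0 = 350*0 = 0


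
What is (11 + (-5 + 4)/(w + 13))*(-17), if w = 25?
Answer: -7089/38 ≈ -186.55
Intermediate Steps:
(11 + (-5 + 4)/(w + 13))*(-17) = (11 + (-5 + 4)/(25 + 13))*(-17) = (11 - 1/38)*(-17) = (417/38)*(-17) = -7089/38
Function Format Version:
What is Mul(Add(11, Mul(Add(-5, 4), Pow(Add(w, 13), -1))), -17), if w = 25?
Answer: Rational(-7089, 38) ≈ -186.55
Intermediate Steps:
Mul(Add(11, Mul(Add(-5, 4), Pow(Add(w, 13), -1))), -17) = Mul(Add(11, Mul(Add(-5, 4), Pow(Add(25, 13), -1))), -17) = Mul(Add(11, Mul(-1, Pow(38, -1))), -17) = Mul(Add(11, Mul(-1, Rational(1, 38))), -17) = Mul(Add(11, Rational(-1, 38)), -17) = Mul(Rational(417, 38), -17) = Rational(-7089, 38)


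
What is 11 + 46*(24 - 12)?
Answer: 563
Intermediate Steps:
11 + 46*(24 - 12) = 11 + 46*12 = 11 + 552 = 563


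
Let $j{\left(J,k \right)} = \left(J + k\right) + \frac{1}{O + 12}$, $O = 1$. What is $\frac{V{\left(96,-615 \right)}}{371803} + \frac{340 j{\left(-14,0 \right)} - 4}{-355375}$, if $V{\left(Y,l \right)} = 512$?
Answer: $\frac{25265466376}{1717683384625} \approx 0.014709$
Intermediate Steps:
$j{\left(J,k \right)} = \frac{1}{13} + J + k$ ($j{\left(J,k \right)} = \left(J + k\right) + \frac{1}{1 + 12} = \left(J + k\right) + \frac{1}{13} = \frac{1}{13} + J + k$)
$\frac{V{\left(96,-615 \right)}}{371803} + \frac{340 j{\left(-14,0 \right)} - 4}{-355375} = \frac{512}{371803} + \frac{340 \left(\frac{1}{13} - 14 + 0\right) - 4}{-355375} = 512 \cdot \frac{1}{371803} + \left(340 \left(- \frac{181}{13}\right) - 4\right) \left(- \frac{1}{355375}\right) = \frac{512}{371803} + \left(- \frac{61540}{13} - 4\right) \left(- \frac{1}{355375}\right) = \frac{512}{371803} - - \frac{61592}{4619875} = \frac{512}{371803} + \frac{61592}{4619875} = \frac{25265466376}{1717683384625}$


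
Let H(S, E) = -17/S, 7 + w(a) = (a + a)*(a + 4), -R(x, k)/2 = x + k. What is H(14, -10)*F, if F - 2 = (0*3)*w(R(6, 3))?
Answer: -17/7 ≈ -2.4286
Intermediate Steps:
R(x, k) = -2*k - 2*x (R(x, k) = -2*(x + k) = -2*(k + x) = -2*k - 2*x)
w(a) = -7 + 2*a*(4 + a) (w(a) = -7 + (a + a)*(a + 4) = -7 + (2*a)*(4 + a) = -7 + 2*a*(4 + a))
F = 2 (F = 2 + (0*3)*(-7 + 2*(-2*3 - 2*6)² + 8*(-2*3 - 2*6)) = 2 + 0*(-7 + 2*(-6 - 12)² + 8*(-6 - 12)) = 2 + 0*(-7 + 2*(-18)² + 8*(-18)) = 2 + 0*(-7 + 2*324 - 144) = 2 + 0*(-7 + 648 - 144) = 2 + 0*497 = 2 + 0 = 2)
H(14, -10)*F = -17/14*2 = -17/7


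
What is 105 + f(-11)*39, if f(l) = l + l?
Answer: -753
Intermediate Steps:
f(l) = 2*l
105 + f(-11)*39 = 105 + (2*(-11))*39 = 105 - 22*39 = 105 - 858 = -753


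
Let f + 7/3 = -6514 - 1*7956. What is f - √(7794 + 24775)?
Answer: -43417/3 - √32569 ≈ -14653.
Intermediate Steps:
f = -43417/3 (f = -7/3 + (-6514 - 1*7956) = -7/3 + (-6514 - 7956) = -7/3 - 14470 = -43417/3 ≈ -14472.)
f - √(7794 + 24775) = -43417/3 - √(7794 + 24775) = -43417/3 - √32569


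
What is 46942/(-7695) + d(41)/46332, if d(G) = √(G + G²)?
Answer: -46942/7695 + √1722/46332 ≈ -6.0994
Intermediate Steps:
46942/(-7695) + d(41)/46332 = 46942/(-7695) + √(41*(1 + 41))/46332 = 46942*(-1/7695) + √(41*42)*(1/46332) = -46942/7695 + √1722*(1/46332) = -46942/7695 + √1722/46332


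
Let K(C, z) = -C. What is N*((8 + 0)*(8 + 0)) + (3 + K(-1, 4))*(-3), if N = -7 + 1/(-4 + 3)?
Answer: -524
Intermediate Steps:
N = -8 (N = -7 + 1/(-1) = -7 - 1 = -8)
N*((8 + 0)*(8 + 0)) + (3 + K(-1, 4))*(-3) = -8*(8 + 0)*(8 + 0) + (3 - 1*(-1))*(-3) = -64*8 + (3 + 1)*(-3) = -8*64 + 4*(-3) = -512 - 12 = -524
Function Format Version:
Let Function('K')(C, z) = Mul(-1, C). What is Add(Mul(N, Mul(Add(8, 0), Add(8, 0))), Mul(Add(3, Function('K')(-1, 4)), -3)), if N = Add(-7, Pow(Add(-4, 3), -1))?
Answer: -524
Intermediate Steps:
N = -8 (N = Add(-7, Pow(-1, -1)) = Add(-7, -1) = -8)
Add(Mul(N, Mul(Add(8, 0), Add(8, 0))), Mul(Add(3, Function('K')(-1, 4)), -3)) = Add(Mul(-8, Mul(Add(8, 0), Add(8, 0))), Mul(Add(3, Mul(-1, -1)), -3)) = Add(Mul(-8, Mul(8, 8)), Mul(Add(3, 1), -3)) = Add(Mul(-8, 64), Mul(4, -3)) = Add(-512, -12) = -524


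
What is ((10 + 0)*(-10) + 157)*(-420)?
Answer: -23940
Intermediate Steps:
((10 + 0)*(-10) + 157)*(-420) = (10*(-10) + 157)*(-420) = (-100 + 157)*(-420) = 57*(-420) = -23940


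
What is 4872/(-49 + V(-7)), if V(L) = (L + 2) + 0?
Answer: -812/9 ≈ -90.222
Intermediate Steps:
V(L) = 2 + L (V(L) = (2 + L) + 0 = 2 + L)
4872/(-49 + V(-7)) = 4872/(-49 + (2 - 7)) = 4872/(-49 - 5) = 4872/(-54) = 4872*(-1/54) = -812/9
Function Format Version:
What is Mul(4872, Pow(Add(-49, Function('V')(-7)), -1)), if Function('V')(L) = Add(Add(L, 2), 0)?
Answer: Rational(-812, 9) ≈ -90.222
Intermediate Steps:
Function('V')(L) = Add(2, L) (Function('V')(L) = Add(Add(2, L), 0) = Add(2, L))
Mul(4872, Pow(Add(-49, Function('V')(-7)), -1)) = Mul(4872, Pow(Add(-49, Add(2, -7)), -1)) = Mul(4872, Pow(Add(-49, -5), -1)) = Mul(4872, Pow(-54, -1)) = Mul(4872, Rational(-1, 54)) = Rational(-812, 9)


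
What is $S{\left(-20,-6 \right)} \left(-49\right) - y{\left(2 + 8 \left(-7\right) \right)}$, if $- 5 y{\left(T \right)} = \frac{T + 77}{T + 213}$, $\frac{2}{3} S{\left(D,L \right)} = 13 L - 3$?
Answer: $\frac{9466111}{1590} \approx 5953.5$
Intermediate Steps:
$S{\left(D,L \right)} = - \frac{9}{2} + \frac{39 L}{2}$ ($S{\left(D,L \right)} = \frac{3 \left(13 L - 3\right)}{2} = \frac{3 \left(-3 + 13 L\right)}{2} = - \frac{9}{2} + \frac{39 L}{2}$)
$y{\left(T \right)} = - \frac{77 + T}{5 \left(213 + T\right)}$ ($y{\left(T \right)} = - \frac{\left(T + 77\right) \frac{1}{T + 213}}{5} = - \frac{\left(77 + T\right) \frac{1}{213 + T}}{5} = - \frac{\frac{1}{213 + T} \left(77 + T\right)}{5} = - \frac{77 + T}{5 \left(213 + T\right)}$)
$S{\left(-20,-6 \right)} \left(-49\right) - y{\left(2 + 8 \left(-7\right) \right)} = \left(- \frac{9}{2} + \frac{39}{2} \left(-6\right)\right) \left(-49\right) - \frac{-77 - \left(2 + 8 \left(-7\right)\right)}{5 \left(213 + \left(2 + 8 \left(-7\right)\right)\right)} = \left(- \frac{9}{2} - 117\right) \left(-49\right) - \frac{-77 - \left(2 - 56\right)}{5 \left(213 + \left(2 - 56\right)\right)} = \left(- \frac{243}{2}\right) \left(-49\right) - \frac{-77 - -54}{5 \left(213 - 54\right)} = \frac{11907}{2} - \frac{-77 + 54}{5 \cdot 159} = \frac{11907}{2} - \frac{1}{5} \cdot \frac{1}{159} \left(-23\right) = \frac{11907}{2} - - \frac{23}{795} = \frac{11907}{2} + \frac{23}{795} = \frac{9466111}{1590}$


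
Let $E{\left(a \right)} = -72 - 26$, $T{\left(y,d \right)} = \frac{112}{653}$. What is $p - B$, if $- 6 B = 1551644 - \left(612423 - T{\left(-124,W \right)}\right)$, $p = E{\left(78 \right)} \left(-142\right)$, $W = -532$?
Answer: $\frac{667834313}{3918} \approx 1.7045 \cdot 10^{5}$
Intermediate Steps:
$T{\left(y,d \right)} = \frac{112}{653}$ ($T{\left(y,d \right)} = 112 \cdot \frac{1}{653} = \frac{112}{653}$)
$E{\left(a \right)} = -98$ ($E{\left(a \right)} = -72 - 26 = -98$)
$p = 13916$ ($p = \left(-98\right) \left(-142\right) = 13916$)
$B = - \frac{613311425}{3918}$ ($B = - \frac{1551644 - \left(612423 - \frac{112}{653}\right)}{6} = - \frac{1551644 - \frac{399912107}{653}}{6} = \left(- \frac{1}{6}\right) \frac{613311425}{653} = - \frac{613311425}{3918} \approx -1.5654 \cdot 10^{5}$)
$p - B = 13916 - - \frac{613311425}{3918} = 13916 + \frac{613311425}{3918} = \frac{667834313}{3918}$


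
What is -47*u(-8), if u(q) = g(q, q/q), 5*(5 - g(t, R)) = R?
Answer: -1128/5 ≈ -225.60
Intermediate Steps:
g(t, R) = 5 - R/5
u(q) = 24/5 (u(q) = 5 - q/(5*q) = 5 - ⅕*1 = 5 - ⅕ = 24/5)
-47*u(-8) = -47*24/5 = -1128/5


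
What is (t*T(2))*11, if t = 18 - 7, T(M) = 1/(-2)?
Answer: -121/2 ≈ -60.500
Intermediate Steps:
T(M) = -½
t = 11
(t*T(2))*11 = (11*(-½))*11 = -11/2*11 = -121/2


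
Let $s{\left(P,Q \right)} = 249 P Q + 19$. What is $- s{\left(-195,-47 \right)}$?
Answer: $-2282104$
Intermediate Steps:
$s{\left(P,Q \right)} = 19 + 249 P Q$ ($s{\left(P,Q \right)} = 249 P Q + 19 = 19 + 249 P Q$)
$- s{\left(-195,-47 \right)} = - (19 + 249 \left(-195\right) \left(-47\right)) = - (19 + 2282085) = \left(-1\right) 2282104 = -2282104$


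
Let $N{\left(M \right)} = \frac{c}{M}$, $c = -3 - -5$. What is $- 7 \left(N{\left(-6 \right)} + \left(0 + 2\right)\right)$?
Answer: $- \frac{35}{3} \approx -11.667$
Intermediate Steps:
$c = 2$ ($c = -3 + 5 = 2$)
$N{\left(M \right)} = \frac{2}{M}$
$- 7 \left(N{\left(-6 \right)} + \left(0 + 2\right)\right) = - 7 \left(\frac{2}{-6} + \left(0 + 2\right)\right) = - 7 \left(2 \left(- \frac{1}{6}\right) + 2\right) = - 7 \left(- \frac{1}{3} + 2\right) = \left(-7\right) \frac{5}{3} = - \frac{35}{3}$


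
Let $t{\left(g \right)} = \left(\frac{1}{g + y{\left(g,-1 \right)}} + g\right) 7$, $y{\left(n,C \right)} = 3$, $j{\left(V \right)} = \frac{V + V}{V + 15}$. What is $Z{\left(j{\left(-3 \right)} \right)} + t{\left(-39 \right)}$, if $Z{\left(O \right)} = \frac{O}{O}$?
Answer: $- \frac{9799}{36} \approx -272.19$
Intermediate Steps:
$j{\left(V \right)} = \frac{2 V}{15 + V}$
$t{\left(g \right)} = 7 g + \frac{7}{3 + g}$ ($t{\left(g \right)} = \left(\frac{1}{g + 3} + g\right) 7 = \left(\frac{1}{3 + g} + g\right) 7 = \left(g + \frac{1}{3 + g}\right) 7 = 7 g + \frac{7}{3 + g}$)
$Z{\left(O \right)} = 1$
$Z{\left(j{\left(-3 \right)} \right)} + t{\left(-39 \right)} = 1 + \frac{7 \left(1 + \left(-39\right)^{2} + 3 \left(-39\right)\right)}{3 - 39} = 1 + \frac{7 \left(1 + 1521 - 117\right)}{-36} = 1 + 7 \left(- \frac{1}{36}\right) 1405 = 1 - \frac{9835}{36} = - \frac{9799}{36}$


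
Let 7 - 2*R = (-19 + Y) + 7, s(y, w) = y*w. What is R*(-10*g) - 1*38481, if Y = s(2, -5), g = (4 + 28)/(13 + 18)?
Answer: -1197551/31 ≈ -38631.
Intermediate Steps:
g = 32/31 ≈ 1.0323
s(y, w) = w*y
Y = -10 (Y = -5*2 = -10)
R = 29/2 (R = 7/2 - ((-19 - 10) + 7)/2 = 7/2 - (-29 + 7)/2 = 7/2 - ½*(-22) = 7/2 + 11 = 29/2 ≈ 14.500)
R*(-10*g) - 1*38481 = 29*(-10*32/31)/2 - 1*38481 = (29/2)*(-320/31) - 38481 = -4640/31 - 38481 = -1197551/31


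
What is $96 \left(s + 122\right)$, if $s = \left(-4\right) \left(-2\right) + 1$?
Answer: $12576$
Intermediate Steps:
$s = 9$ ($s = 8 + 1 = 9$)
$96 \left(s + 122\right) = 96 \left(9 + 122\right) = 96 \cdot 131 = 12576$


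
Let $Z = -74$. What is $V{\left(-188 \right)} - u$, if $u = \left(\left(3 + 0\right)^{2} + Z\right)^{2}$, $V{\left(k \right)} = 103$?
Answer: $-4122$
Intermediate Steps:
$u = 4225$ ($u = \left(\left(3 + 0\right)^{2} - 74\right)^{2} = \left(3^{2} - 74\right)^{2} = \left(9 - 74\right)^{2} = \left(-65\right)^{2} = 4225$)
$V{\left(-188 \right)} - u = 103 - 4225 = -4122$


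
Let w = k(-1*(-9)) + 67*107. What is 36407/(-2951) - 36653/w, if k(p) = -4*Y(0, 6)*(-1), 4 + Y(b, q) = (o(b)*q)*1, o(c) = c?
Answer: -368582274/21108503 ≈ -17.461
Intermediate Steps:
Y(b, q) = -4 + b*q (Y(b, q) = -4 + (b*q)*1 = -4 + b*q)
k(p) = -16 (k(p) = -4*(-4 + 0*6)*(-1) = -4*(-4 + 0)*(-1) = -4*(-4)*(-1) = 16*(-1) = -16)
w = 7153 (w = -16 + 67*107 = -16 + 7169 = 7153)
36407/(-2951) - 36653/w = 36407/(-2951) - 36653/7153 = 36407*(-1/2951) - 36653*1/7153 = -36407/2951 - 36653/7153 = -368582274/21108503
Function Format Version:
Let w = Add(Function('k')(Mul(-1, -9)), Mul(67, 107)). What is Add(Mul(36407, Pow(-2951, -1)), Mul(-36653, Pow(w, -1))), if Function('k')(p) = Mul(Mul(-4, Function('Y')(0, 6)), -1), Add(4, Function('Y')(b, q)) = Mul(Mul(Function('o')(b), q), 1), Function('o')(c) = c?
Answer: Rational(-368582274, 21108503) ≈ -17.461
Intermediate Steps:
Function('Y')(b, q) = Add(-4, Mul(b, q)) (Function('Y')(b, q) = Add(-4, Mul(Mul(b, q), 1)) = Add(-4, Mul(b, q)))
Function('k')(p) = -16 (Function('k')(p) = Mul(Mul(-4, Add(-4, Mul(0, 6))), -1) = Mul(Mul(-4, Add(-4, 0)), -1) = Mul(Mul(-4, -4), -1) = Mul(16, -1) = -16)
w = 7153 (w = Add(-16, Mul(67, 107)) = Add(-16, 7169) = 7153)
Add(Mul(36407, Pow(-2951, -1)), Mul(-36653, Pow(w, -1))) = Add(Mul(36407, Pow(-2951, -1)), Mul(-36653, Pow(7153, -1))) = Add(Mul(36407, Rational(-1, 2951)), Mul(-36653, Rational(1, 7153))) = Add(Rational(-36407, 2951), Rational(-36653, 7153)) = Rational(-368582274, 21108503)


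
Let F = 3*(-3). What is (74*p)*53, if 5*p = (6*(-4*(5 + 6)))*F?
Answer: 9318672/5 ≈ 1.8637e+6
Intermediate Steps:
F = -9
p = 2376/5 (p = ((6*(-4*(5 + 6)))*(-9))/5 = ((6*(-4*11))*(-9))/5 = ((6*(-44))*(-9))/5 = (-264*(-9))/5 = (1/5)*2376 = 2376/5 ≈ 475.20)
(74*p)*53 = (74*(2376/5))*53 = (175824/5)*53 = 9318672/5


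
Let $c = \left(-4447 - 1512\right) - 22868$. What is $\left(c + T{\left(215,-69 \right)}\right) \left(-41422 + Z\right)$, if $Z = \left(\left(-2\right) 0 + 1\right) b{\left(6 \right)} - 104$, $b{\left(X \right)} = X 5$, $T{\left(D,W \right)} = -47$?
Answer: $1198155504$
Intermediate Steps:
$b{\left(X \right)} = 5 X$
$Z = -74$ ($Z = \left(\left(-2\right) 0 + 1\right) 5 \cdot 6 - 104 = \left(0 + 1\right) 30 - 104 = 1 \cdot 30 - 104 = 30 - 104 = -74$)
$c = -28827$ ($c = -5959 - 22868 = -28827$)
$\left(c + T{\left(215,-69 \right)}\right) \left(-41422 + Z\right) = \left(-28827 - 47\right) \left(-41422 - 74\right) = \left(-28874\right) \left(-41496\right) = 1198155504$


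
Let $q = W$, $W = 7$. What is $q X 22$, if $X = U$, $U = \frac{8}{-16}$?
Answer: $-77$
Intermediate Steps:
$U = - \frac{1}{2}$ ($U = 8 \left(- \frac{1}{16}\right) = - \frac{1}{2} \approx -0.5$)
$X = - \frac{1}{2} \approx -0.5$
$q = 7$
$q X 22 = 7 \left(- \frac{1}{2}\right) 22 = \left(- \frac{7}{2}\right) 22 = -77$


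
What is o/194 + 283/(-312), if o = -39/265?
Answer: -7280599/8019960 ≈ -0.90781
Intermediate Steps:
o = -39/265 (o = -39*1/265 = -39/265 ≈ -0.14717)
o/194 + 283/(-312) = -39/265/194 + 283/(-312) = -39/265*1/194 + 283*(-1/312) = -39/51410 - 283/312 = -7280599/8019960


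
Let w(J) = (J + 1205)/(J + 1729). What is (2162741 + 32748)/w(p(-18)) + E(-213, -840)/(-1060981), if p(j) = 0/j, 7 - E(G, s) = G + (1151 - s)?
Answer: 4027484388465916/1278482105 ≈ 3.1502e+6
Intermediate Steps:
E(G, s) = -1144 + s - G (E(G, s) = 7 - (G + (1151 - s)) = 7 - (1151 + G - s) = 7 + (-1151 + s - G) = -1144 + s - G)
p(j) = 0
w(J) = (1205 + J)/(1729 + J)
(2162741 + 32748)/w(p(-18)) + E(-213, -840)/(-1060981) = (2162741 + 32748)/(((1205 + 0)/(1729 + 0))) + (-1144 - 840 - 1*(-213))/(-1060981) = 2195489/((1205/1729)) + (-1144 - 840 + 213)*(-1/1060981) = 2195489/(((1/1729)*1205)) - 1771*(-1/1060981) = 2195489/(1205/1729) + 1771/1060981 = 2195489*(1729/1205) + 1771/1060981 = 3796000481/1205 + 1771/1060981 = 4027484388465916/1278482105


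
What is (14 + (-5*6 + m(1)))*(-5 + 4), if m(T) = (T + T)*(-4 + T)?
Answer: 22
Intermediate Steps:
m(T) = 2*T*(-4 + T) (m(T) = (2*T)*(-4 + T) = 2*T*(-4 + T))
(14 + (-5*6 + m(1)))*(-5 + 4) = (14 + (-5*6 + 2*1*(-4 + 1)))*(-5 + 4) = (14 + (-30 + 2*1*(-3)))*(-1) = (14 + (-30 - 6))*(-1) = (14 - 36)*(-1) = -22*(-1) = 22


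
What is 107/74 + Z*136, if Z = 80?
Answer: 805227/74 ≈ 10881.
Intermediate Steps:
107/74 + Z*136 = 107/74 + 80*136 = 107*(1/74) + 10880 = 107/74 + 10880 = 805227/74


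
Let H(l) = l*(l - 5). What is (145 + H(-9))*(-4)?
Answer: -1084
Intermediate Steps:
H(l) = l*(-5 + l)
(145 + H(-9))*(-4) = (145 - 9*(-5 - 9))*(-4) = (145 - 9*(-14))*(-4) = (145 + 126)*(-4) = 271*(-4) = -1084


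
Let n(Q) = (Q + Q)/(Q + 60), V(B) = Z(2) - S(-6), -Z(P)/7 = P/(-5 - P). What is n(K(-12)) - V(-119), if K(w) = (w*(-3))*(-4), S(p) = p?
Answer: -32/7 ≈ -4.5714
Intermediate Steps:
Z(P) = -7*P/(-5 - P)
K(w) = 12*w (K(w) = -3*w*(-4) = 12*w)
V(B) = 8 (V(B) = 7*2/(5 + 2) - 1*(-6) = 7*2/7 + 6 = 7*2*(⅐) + 6 = 2 + 6 = 8)
n(Q) = 2*Q/(60 + Q) (n(Q) = (2*Q)/(60 + Q) = 2*Q/(60 + Q))
n(K(-12)) - V(-119) = 2*(12*(-12))/(60 + 12*(-12)) - 1*8 = 2*(-144)/(60 - 144) - 8 = 2*(-144)/(-84) - 8 = 2*(-144)*(-1/84) - 8 = 24/7 - 8 = -32/7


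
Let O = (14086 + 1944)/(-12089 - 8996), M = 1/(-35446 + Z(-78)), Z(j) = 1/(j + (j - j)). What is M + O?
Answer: -8864242460/11659115213 ≈ -0.76028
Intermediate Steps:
Z(j) = 1/j (Z(j) = 1/(j + 0) = 1/j)
M = -78/2764789 (M = 1/(-35446 + 1/(-78)) = 1/(-35446 - 1/78) = 1/(-2764789/78) = -78/2764789 ≈ -2.8212e-5)
O = -3206/4217 (O = 16030/(-21085) = 16030*(-1/21085) = -3206/4217 ≈ -0.76026)
M + O = -78/2764789 - 3206/4217 = -8864242460/11659115213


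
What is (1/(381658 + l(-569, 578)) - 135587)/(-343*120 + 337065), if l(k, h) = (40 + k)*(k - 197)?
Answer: -35563204621/77613119720 ≈ -0.45821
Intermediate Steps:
l(k, h) = (-197 + k)*(40 + k) (l(k, h) = (40 + k)*(-197 + k) = (-197 + k)*(40 + k))
(1/(381658 + l(-569, 578)) - 135587)/(-343*120 + 337065) = (1/(381658 + (-7880 + (-569)² - 157*(-569))) - 135587)/(-343*120 + 337065) = (1/(381658 + (-7880 + 323761 + 89333)) - 135587)/(-41160 + 337065) = (1/(381658 + 405214) - 135587)/295905 = (1/786872 - 135587)*(1/295905) = -106689613863/786872*1/295905 = -35563204621/77613119720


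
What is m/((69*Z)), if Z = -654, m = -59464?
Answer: 29732/22563 ≈ 1.3177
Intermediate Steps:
m/((69*Z)) = -59464/(69*(-654)) = -59464/(-45126) = -59464*(-1/45126) = 29732/22563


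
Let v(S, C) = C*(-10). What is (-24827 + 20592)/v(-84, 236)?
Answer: 847/472 ≈ 1.7945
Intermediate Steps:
v(S, C) = -10*C
(-24827 + 20592)/v(-84, 236) = (-24827 + 20592)/((-10*236)) = -4235/(-2360) = -4235*(-1/2360) = 847/472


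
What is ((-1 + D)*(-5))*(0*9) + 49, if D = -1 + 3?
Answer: 49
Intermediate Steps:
D = 2
((-1 + D)*(-5))*(0*9) + 49 = ((-1 + 2)*(-5))*(0*9) + 49 = (1*(-5))*0 + 49 = -5*0 + 49 = 0 + 49 = 49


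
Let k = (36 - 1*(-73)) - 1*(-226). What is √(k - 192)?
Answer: √143 ≈ 11.958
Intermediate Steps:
k = 335 (k = (36 + 73) + 226 = 109 + 226 = 335)
√(k - 192) = √(335 - 192) = √143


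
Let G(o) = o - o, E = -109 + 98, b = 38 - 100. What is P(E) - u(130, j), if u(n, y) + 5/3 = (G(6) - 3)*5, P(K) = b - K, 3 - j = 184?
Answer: -103/3 ≈ -34.333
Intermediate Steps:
j = -181 (j = 3 - 1*184 = 3 - 184 = -181)
b = -62
E = -11
P(K) = -62 - K
G(o) = 0
u(n, y) = -50/3 (u(n, y) = -5/3 + (0 - 3)*5 = -5/3 - 3*5 = -5/3 - 15 = -50/3)
P(E) - u(130, j) = (-62 - 1*(-11)) - 1*(-50/3) = (-62 + 11) + 50/3 = -51 + 50/3 = -103/3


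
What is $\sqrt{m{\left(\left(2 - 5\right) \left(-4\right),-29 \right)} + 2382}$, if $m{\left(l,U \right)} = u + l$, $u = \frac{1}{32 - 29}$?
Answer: $\frac{\sqrt{21549}}{3} \approx 48.932$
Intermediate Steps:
$u = \frac{1}{3} \approx 0.33333$
$m{\left(l,U \right)} = \frac{1}{3} + l$
$\sqrt{m{\left(\left(2 - 5\right) \left(-4\right),-29 \right)} + 2382} = \sqrt{\left(\frac{1}{3} + \left(2 - 5\right) \left(-4\right)\right) + 2382} = \sqrt{\left(\frac{1}{3} - -12\right) + 2382} = \sqrt{\left(\frac{1}{3} + 12\right) + 2382} = \sqrt{\frac{37}{3} + 2382} = \sqrt{\frac{7183}{3}} = \frac{\sqrt{21549}}{3}$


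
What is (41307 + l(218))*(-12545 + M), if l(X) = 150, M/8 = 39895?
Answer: 12711338055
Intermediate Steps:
M = 319160 (M = 8*39895 = 319160)
(41307 + l(218))*(-12545 + M) = (41307 + 150)*(-12545 + 319160) = 41457*306615 = 12711338055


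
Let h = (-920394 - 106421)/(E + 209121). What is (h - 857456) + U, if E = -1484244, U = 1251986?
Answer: 503075304005/1275123 ≈ 3.9453e+5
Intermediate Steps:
h = 1026815/1275123 (h = (-920394 - 106421)/(-1484244 + 209121) = -1026815/(-1275123) = -1026815*(-1/1275123) = 1026815/1275123 ≈ 0.80527)
(h - 857456) + U = (1026815/1275123 - 857456) + 1251986 = -1093360840273/1275123 + 1251986 = 503075304005/1275123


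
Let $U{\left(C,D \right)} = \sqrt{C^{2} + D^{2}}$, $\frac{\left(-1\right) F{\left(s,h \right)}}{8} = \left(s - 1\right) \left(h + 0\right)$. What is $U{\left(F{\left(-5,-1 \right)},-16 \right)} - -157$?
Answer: $157 + 16 \sqrt{10} \approx 207.6$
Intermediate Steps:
$F{\left(s,h \right)} = - 8 h \left(-1 + s\right)$ ($F{\left(s,h \right)} = - 8 \left(s - 1\right) \left(h + 0\right) = - 8 \left(-1 + s\right) h = - 8 h \left(-1 + s\right)$)
$U{\left(F{\left(-5,-1 \right)},-16 \right)} - -157 = \sqrt{\left(8 \left(-1\right) \left(1 - -5\right)\right)^{2} + \left(-16\right)^{2}} - -157 = \sqrt{\left(8 \left(-1\right) \left(1 + 5\right)\right)^{2} + 256} + 157 = \sqrt{\left(8 \left(-1\right) 6\right)^{2} + 256} + 157 = \sqrt{\left(-48\right)^{2} + 256} + 157 = \sqrt{2304 + 256} + 157 = \sqrt{2560} + 157 = 16 \sqrt{10} + 157 = 157 + 16 \sqrt{10}$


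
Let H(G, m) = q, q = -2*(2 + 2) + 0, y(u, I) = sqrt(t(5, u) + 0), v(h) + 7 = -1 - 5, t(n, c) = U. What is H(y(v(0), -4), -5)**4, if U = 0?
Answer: 4096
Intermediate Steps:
t(n, c) = 0
v(h) = -13 (v(h) = -7 + (-1 - 5) = -7 - 6 = -13)
y(u, I) = 0 (y(u, I) = sqrt(0 + 0) = sqrt(0) = 0)
q = -8 (q = -2*4 + 0 = -8 + 0 = -8)
H(G, m) = -8
H(y(v(0), -4), -5)**4 = (-8)**4 = 4096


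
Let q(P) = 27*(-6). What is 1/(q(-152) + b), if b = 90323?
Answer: 1/90161 ≈ 1.1091e-5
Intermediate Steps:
q(P) = -162
1/(q(-152) + b) = 1/(-162 + 90323) = 1/90161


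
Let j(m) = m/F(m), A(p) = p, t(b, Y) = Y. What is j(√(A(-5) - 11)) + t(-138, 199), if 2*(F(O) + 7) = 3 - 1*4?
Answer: 199 - 8*I/15 ≈ 199.0 - 0.53333*I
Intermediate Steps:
F(O) = -15/2 (F(O) = -7 + (3 - 1*4)/2 = -7 + (3 - 4)/2 = -7 + (½)*(-1) = -7 - ½ = -15/2)
j(m) = -2*m/15 (j(m) = m/(-15/2) = m*(-2/15) = -2*m/15)
j(√(A(-5) - 11)) + t(-138, 199) = -2*√(-5 - 11)/15 + 199 = -8*I/15 + 199 = 199 - 8*I/15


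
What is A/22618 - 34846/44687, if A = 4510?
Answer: -293304229/505365283 ≈ -0.58038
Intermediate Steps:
A/22618 - 34846/44687 = 4510/22618 - 34846/44687 = 4510*(1/22618) - 34846*1/44687 = 2255/11309 - 34846/44687 = -293304229/505365283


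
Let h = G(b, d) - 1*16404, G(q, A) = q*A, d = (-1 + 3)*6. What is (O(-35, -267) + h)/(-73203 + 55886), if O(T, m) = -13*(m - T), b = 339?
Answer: 9320/17317 ≈ 0.53820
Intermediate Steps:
d = 12 (d = 2*6 = 12)
G(q, A) = A*q
O(T, m) = -13*m + 13*T
h = -12336 (h = 12*339 - 1*16404 = 4068 - 16404 = -12336)
(O(-35, -267) + h)/(-73203 + 55886) = ((-13*(-267) + 13*(-35)) - 12336)/(-73203 + 55886) = ((3471 - 455) - 12336)/(-17317) = (3016 - 12336)*(-1/17317) = -9320*(-1/17317) = 9320/17317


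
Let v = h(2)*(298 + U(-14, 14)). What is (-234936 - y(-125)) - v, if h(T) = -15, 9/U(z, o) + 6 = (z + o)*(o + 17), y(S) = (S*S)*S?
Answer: 3445273/2 ≈ 1.7226e+6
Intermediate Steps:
y(S) = S³ (y(S) = S²*S = S³)
U(z, o) = 9/(-6 + (17 + o)*(o + z)) (U(z, o) = 9/(-6 + (z + o)*(o + 17)) = 9/(-6 + (o + z)*(17 + o)) = 9/(-6 + (17 + o)*(o + z)))
v = -8895/2 (v = -15*(298 + 9/(-6 + 14² + 17*14 + 17*(-14) + 14*(-14))) = -15*(298 + 9/(-6 + 196 + 238 - 238 - 196)) = -15*(298 + 9/(-6)) = -15*(298 + 9*(-⅙)) = -15*(298 - 3/2) = -15*593/2 = -8895/2 ≈ -4447.5)
(-234936 - y(-125)) - v = (-234936 - 1*(-125)³) - 1*(-8895/2) = (-234936 - 1*(-1953125)) + 8895/2 = (-234936 + 1953125) + 8895/2 = 1718189 + 8895/2 = 3445273/2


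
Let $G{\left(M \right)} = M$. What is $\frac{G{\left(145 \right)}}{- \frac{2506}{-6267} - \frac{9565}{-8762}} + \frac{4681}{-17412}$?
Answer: $\frac{138253763792173}{1426067646924} \approx 96.948$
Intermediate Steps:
$\frac{G{\left(145 \right)}}{- \frac{2506}{-6267} - \frac{9565}{-8762}} + \frac{4681}{-17412} = \frac{145}{- \frac{2506}{-6267} - \frac{9565}{-8762}} + \frac{4681}{-17412} = \frac{145}{\left(-2506\right) \left(- \frac{1}{6267}\right) - - \frac{9565}{8762}} + 4681 \left(- \frac{1}{17412}\right) = \frac{145}{\frac{2506}{6267} + \frac{9565}{8762}} - \frac{4681}{17412} = \frac{145}{\frac{81901427}{54911454}} - \frac{4681}{17412} = 145 \cdot \frac{54911454}{81901427} - \frac{4681}{17412} = \frac{7962160830}{81901427} - \frac{4681}{17412} = \frac{138253763792173}{1426067646924}$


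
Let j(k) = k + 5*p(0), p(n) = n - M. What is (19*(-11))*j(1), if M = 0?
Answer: -209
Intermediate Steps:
p(n) = n (p(n) = n - 1*0 = n + 0 = n)
j(k) = k (j(k) = k + 5*0 = k + 0 = k)
(19*(-11))*j(1) = (19*(-11))*1 = -209*1 = -209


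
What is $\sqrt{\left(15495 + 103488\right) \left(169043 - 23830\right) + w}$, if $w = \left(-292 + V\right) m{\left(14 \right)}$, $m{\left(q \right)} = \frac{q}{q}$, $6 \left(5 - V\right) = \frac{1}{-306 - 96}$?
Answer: $\frac{\sqrt{2792174211179635}}{402} \approx 1.3145 \cdot 10^{5}$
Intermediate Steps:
$V = \frac{12061}{2412}$ ($V = 5 - \frac{1}{6 \left(-306 - 96\right)} = 5 - \frac{1}{6 \left(-402\right)} = 5 - - \frac{1}{2412} = 5 + \frac{1}{2412} = \frac{12061}{2412} \approx 5.0004$)
$m{\left(q \right)} = 1$
$w = - \frac{692243}{2412}$ ($w = \left(-292 + \frac{12061}{2412}\right) 1 = \left(- \frac{692243}{2412}\right) 1 = - \frac{692243}{2412} \approx -287.0$)
$\sqrt{\left(15495 + 103488\right) \left(169043 - 23830\right) + w} = \sqrt{\left(15495 + 103488\right) \left(169043 - 23830\right) - \frac{692243}{2412}} = \sqrt{118983 \cdot 145213 - \frac{692243}{2412}} = \sqrt{17277878379 - \frac{692243}{2412}} = \sqrt{\frac{41674241957905}{2412}} = \frac{\sqrt{2792174211179635}}{402}$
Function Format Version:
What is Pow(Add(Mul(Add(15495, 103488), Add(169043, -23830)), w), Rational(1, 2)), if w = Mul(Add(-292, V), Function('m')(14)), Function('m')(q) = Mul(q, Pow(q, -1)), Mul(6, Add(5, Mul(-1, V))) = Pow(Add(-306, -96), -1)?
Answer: Mul(Rational(1, 402), Pow(2792174211179635, Rational(1, 2))) ≈ 1.3145e+5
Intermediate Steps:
V = Rational(12061, 2412) (V = Add(5, Mul(Rational(-1, 6), Pow(Add(-306, -96), -1))) = Add(5, Mul(Rational(-1, 6), Pow(-402, -1))) = Add(5, Mul(Rational(-1, 6), Rational(-1, 402))) = Add(5, Rational(1, 2412)) = Rational(12061, 2412) ≈ 5.0004)
Function('m')(q) = 1
w = Rational(-692243, 2412) (w = Mul(Add(-292, Rational(12061, 2412)), 1) = Mul(Rational(-692243, 2412), 1) = Rational(-692243, 2412) ≈ -287.00)
Pow(Add(Mul(Add(15495, 103488), Add(169043, -23830)), w), Rational(1, 2)) = Pow(Add(Mul(Add(15495, 103488), Add(169043, -23830)), Rational(-692243, 2412)), Rational(1, 2)) = Pow(Add(Mul(118983, 145213), Rational(-692243, 2412)), Rational(1, 2)) = Pow(Add(17277878379, Rational(-692243, 2412)), Rational(1, 2)) = Pow(Rational(41674241957905, 2412), Rational(1, 2)) = Mul(Rational(1, 402), Pow(2792174211179635, Rational(1, 2)))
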